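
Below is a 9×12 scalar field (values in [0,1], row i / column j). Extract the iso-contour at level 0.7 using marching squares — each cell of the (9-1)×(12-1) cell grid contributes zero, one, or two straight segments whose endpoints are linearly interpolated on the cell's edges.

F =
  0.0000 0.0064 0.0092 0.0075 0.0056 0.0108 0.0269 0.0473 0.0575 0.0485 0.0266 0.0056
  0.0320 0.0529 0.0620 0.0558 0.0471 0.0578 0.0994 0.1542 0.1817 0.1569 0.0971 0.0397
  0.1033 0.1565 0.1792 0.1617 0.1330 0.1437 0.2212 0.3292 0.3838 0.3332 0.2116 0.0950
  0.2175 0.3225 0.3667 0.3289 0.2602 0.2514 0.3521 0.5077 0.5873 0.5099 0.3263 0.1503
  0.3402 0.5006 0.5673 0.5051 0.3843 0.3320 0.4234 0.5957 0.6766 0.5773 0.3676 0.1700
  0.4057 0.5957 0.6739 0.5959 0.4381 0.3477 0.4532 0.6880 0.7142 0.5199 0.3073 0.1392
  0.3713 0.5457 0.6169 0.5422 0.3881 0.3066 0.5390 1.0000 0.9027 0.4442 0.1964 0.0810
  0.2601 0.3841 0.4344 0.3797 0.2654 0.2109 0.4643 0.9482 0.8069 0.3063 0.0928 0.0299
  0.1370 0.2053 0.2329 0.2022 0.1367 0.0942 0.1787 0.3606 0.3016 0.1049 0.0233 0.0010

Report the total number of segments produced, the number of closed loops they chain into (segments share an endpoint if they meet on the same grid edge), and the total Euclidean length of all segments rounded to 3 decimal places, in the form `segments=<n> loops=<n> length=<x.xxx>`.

cell (4,7): code 0100 → (4.622,8.000)–(5.000,7.458)
cell (4,8): code 1000 → (5.000,8.073)–(4.622,8.000)
cell (5,6): code 0100 → (5.038,7.000)–(6.000,6.349)
cell (5,7): code 1110 → (5.000,7.458)–(5.038,7.000)
cell (5,8): code 1001 → (6.000,8.442)–(5.000,8.073)
cell (6,6): code 0110 → (6.000,6.349)–(7.000,6.487)
cell (6,8): code 1001 → (7.000,8.214)–(6.000,8.442)
cell (7,6): code 0010 → (7.000,6.487)–(7.422,7.000)
cell (7,7): code 0011 → (7.422,7.000)–(7.212,8.000)
cell (7,8): code 0001 → (7.212,8.000)–(7.000,8.214)
total: 10 segments, chained into 1 closed loop(s), length Σ = 7.754121

segments=10 loops=1 length=7.754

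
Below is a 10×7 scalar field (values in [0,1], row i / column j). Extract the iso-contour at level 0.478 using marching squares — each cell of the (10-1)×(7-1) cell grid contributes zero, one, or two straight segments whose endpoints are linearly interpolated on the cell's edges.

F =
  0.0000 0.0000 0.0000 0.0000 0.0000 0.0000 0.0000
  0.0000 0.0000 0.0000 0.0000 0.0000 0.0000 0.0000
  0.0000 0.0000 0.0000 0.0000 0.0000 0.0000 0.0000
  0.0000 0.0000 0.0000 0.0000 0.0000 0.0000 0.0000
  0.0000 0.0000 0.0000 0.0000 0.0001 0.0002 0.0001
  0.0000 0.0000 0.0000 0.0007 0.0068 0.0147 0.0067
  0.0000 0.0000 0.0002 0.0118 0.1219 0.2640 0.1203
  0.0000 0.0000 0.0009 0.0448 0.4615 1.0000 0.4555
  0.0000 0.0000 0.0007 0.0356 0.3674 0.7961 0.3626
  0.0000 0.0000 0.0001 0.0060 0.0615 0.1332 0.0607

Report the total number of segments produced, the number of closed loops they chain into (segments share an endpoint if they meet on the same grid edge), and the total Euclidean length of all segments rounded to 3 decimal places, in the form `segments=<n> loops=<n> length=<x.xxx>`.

cell (6,4): code 0100 → (6.291,5.000)–(7.000,4.031)
cell (6,5): code 1000 → (7.000,5.959)–(6.291,5.000)
cell (7,4): code 0110 → (7.000,4.031)–(8.000,4.258)
cell (7,5): code 1001 → (8.000,5.734)–(7.000,5.959)
cell (8,4): code 0010 → (8.000,4.258)–(8.480,5.000)
cell (8,5): code 0001 → (8.480,5.000)–(8.000,5.734)
total: 6 segments, chained into 1 closed loop(s), length Σ = 6.204542

segments=6 loops=1 length=6.205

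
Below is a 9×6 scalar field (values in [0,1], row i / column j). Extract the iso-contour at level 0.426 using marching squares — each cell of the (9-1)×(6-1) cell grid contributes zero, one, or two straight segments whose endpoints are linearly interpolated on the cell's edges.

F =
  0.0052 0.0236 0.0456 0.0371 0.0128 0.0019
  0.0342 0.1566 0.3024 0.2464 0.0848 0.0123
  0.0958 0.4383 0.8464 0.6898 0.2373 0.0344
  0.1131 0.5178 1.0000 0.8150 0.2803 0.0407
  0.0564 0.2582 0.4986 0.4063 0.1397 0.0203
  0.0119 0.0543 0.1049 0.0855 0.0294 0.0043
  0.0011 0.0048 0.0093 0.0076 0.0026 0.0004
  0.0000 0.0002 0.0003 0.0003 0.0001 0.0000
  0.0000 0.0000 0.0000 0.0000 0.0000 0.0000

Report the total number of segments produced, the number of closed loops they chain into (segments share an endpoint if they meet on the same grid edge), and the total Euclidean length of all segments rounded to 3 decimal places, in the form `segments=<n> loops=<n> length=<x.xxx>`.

segments=12 loops=1 length=9.121

cell (1,0): code 0100 → (1.956,1.000)–(2.000,0.964)
cell (1,1): code 1100 → (1.227,2.000)–(1.956,1.000)
cell (1,2): code 1100 → (1.405,3.000)–(1.227,2.000)
cell (1,3): code 1000 → (2.000,3.583)–(1.405,3.000)
cell (2,0): code 0110 → (2.000,0.964)–(3.000,0.773)
cell (2,3): code 1001 → (3.000,3.728)–(2.000,3.583)
cell (3,0): code 0010 → (3.000,0.773)–(3.354,1.000)
cell (3,1): code 0111 → (3.354,1.000)–(4.000,1.698)
cell (3,2): code 1011 → (4.000,2.787)–(3.952,3.000)
cell (3,3): code 0001 → (3.952,3.000)–(3.000,3.728)
cell (4,1): code 0010 → (4.000,1.698)–(4.184,2.000)
cell (4,2): code 0001 → (4.184,2.000)–(4.000,2.787)
total: 12 segments, chained into 1 closed loop(s), length Σ = 9.121223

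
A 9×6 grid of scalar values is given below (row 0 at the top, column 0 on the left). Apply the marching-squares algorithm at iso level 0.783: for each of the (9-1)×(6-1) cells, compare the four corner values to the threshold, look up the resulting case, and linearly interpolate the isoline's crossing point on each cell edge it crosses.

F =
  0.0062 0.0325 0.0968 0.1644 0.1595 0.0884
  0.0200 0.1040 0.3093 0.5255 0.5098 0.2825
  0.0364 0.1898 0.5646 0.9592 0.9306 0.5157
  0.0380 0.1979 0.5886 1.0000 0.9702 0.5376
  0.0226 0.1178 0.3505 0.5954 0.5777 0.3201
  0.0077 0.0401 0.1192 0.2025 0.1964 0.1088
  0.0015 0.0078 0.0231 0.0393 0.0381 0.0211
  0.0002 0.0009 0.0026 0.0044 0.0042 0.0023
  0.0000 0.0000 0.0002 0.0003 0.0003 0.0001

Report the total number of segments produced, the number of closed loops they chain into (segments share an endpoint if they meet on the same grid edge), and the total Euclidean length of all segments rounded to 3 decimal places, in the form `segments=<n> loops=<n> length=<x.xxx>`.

segments=8 loops=1 length=6.509

cell (1,2): code 0100 → (1.594,3.000)–(2.000,2.553)
cell (1,3): code 1100 → (1.649,4.000)–(1.594,3.000)
cell (1,4): code 1000 → (2.000,4.356)–(1.649,4.000)
cell (2,2): code 0110 → (2.000,2.553)–(3.000,2.473)
cell (2,4): code 1001 → (3.000,4.433)–(2.000,4.356)
cell (3,2): code 0010 → (3.000,2.473)–(3.536,3.000)
cell (3,3): code 0011 → (3.536,3.000)–(3.477,4.000)
cell (3,4): code 0001 → (3.477,4.000)–(3.000,4.433)
total: 8 segments, chained into 1 closed loop(s), length Σ = 6.509055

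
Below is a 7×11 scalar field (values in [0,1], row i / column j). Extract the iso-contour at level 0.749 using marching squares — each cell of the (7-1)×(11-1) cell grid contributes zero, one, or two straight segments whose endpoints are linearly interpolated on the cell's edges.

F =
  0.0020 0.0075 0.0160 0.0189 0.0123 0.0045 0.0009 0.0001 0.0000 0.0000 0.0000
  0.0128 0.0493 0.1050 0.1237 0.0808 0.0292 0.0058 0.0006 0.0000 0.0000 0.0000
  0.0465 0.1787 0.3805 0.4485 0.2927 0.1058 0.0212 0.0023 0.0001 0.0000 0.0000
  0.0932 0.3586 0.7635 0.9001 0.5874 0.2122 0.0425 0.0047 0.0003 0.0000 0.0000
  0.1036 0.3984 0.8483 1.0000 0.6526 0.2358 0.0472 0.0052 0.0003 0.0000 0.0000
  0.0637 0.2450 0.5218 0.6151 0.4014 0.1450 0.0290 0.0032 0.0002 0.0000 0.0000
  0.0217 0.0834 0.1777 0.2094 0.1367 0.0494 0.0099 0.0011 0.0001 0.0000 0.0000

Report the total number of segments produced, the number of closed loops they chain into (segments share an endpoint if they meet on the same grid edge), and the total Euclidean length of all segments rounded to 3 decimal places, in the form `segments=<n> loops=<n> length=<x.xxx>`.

segments=8 loops=1 length=6.136

cell (2,1): code 0100 → (2.962,2.000)–(3.000,1.964)
cell (2,2): code 1100 → (2.665,3.000)–(2.962,2.000)
cell (2,3): code 1000 → (3.000,3.483)–(2.665,3.000)
cell (3,1): code 0110 → (3.000,1.964)–(4.000,1.779)
cell (3,3): code 1001 → (4.000,3.723)–(3.000,3.483)
cell (4,1): code 0010 → (4.000,1.779)–(4.304,2.000)
cell (4,2): code 0011 → (4.304,2.000)–(4.652,3.000)
cell (4,3): code 0001 → (4.652,3.000)–(4.000,3.723)
total: 8 segments, chained into 1 closed loop(s), length Σ = 6.136018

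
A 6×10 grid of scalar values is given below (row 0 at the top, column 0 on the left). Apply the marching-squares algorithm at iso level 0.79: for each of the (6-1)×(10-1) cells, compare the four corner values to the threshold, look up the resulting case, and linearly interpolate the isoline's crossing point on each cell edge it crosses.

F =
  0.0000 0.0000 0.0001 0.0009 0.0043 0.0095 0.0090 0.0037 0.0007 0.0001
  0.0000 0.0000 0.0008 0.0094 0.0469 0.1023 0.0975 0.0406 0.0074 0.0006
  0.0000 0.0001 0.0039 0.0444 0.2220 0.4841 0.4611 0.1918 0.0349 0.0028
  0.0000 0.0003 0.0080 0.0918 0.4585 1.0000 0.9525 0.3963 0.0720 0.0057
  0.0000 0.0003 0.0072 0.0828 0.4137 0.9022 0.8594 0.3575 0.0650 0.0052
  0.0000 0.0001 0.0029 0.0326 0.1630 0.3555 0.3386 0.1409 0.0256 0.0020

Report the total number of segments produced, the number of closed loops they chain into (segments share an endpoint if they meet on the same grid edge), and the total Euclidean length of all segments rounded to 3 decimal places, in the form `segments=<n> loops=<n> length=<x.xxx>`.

cell (2,4): code 0100 → (2.593,5.000)–(3.000,4.612)
cell (2,5): code 1100 → (2.669,6.000)–(2.593,5.000)
cell (2,6): code 1000 → (3.000,6.292)–(2.669,6.000)
cell (3,4): code 0110 → (3.000,4.612)–(4.000,4.770)
cell (3,6): code 1001 → (4.000,6.138)–(3.000,6.292)
cell (4,4): code 0010 → (4.000,4.770)–(4.205,5.000)
cell (4,5): code 0011 → (4.205,5.000)–(4.133,6.000)
cell (4,6): code 0001 → (4.133,6.000)–(4.000,6.138)
total: 8 segments, chained into 1 closed loop(s), length Σ = 5.533229

segments=8 loops=1 length=5.533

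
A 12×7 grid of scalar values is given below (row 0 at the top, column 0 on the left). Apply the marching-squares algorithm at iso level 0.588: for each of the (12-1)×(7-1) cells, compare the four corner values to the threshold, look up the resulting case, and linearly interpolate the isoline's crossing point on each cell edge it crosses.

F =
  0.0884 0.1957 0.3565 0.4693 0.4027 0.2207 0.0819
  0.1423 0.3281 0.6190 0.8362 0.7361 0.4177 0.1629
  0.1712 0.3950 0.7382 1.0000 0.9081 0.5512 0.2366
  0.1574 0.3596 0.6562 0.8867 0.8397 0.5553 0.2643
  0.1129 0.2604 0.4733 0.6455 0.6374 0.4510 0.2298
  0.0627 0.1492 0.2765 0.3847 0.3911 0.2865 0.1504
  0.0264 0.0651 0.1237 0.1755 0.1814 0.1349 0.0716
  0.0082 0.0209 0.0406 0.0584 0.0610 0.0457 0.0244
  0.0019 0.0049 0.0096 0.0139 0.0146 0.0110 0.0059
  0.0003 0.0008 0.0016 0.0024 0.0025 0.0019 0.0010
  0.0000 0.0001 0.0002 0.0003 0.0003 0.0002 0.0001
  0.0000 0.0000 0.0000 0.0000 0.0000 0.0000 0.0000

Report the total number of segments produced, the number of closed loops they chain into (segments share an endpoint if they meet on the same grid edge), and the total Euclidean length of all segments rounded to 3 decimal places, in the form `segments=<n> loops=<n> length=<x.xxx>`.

cell (0,1): code 0100 → (0.882,2.000)–(1.000,1.893)
cell (0,2): code 1100 → (0.324,3.000)–(0.882,2.000)
cell (0,3): code 1100 → (0.556,4.000)–(0.324,3.000)
cell (0,4): code 1000 → (1.000,4.465)–(0.556,4.000)
cell (1,1): code 0110 → (1.000,1.893)–(2.000,1.562)
cell (1,4): code 1001 → (2.000,4.897)–(1.000,4.465)
cell (2,1): code 0110 → (2.000,1.562)–(3.000,1.770)
cell (2,4): code 1001 → (3.000,4.885)–(2.000,4.897)
cell (3,1): code 0010 → (3.000,1.770)–(3.373,2.000)
cell (3,2): code 0111 → (3.373,2.000)–(4.000,2.666)
cell (3,4): code 1001 → (4.000,4.265)–(3.000,4.885)
cell (4,2): code 0010 → (4.000,2.666)–(4.220,3.000)
cell (4,3): code 0011 → (4.220,3.000)–(4.201,4.000)
cell (4,4): code 0001 → (4.201,4.000)–(4.000,4.265)
total: 14 segments, chained into 1 closed loop(s), length Σ = 11.400447

segments=14 loops=1 length=11.400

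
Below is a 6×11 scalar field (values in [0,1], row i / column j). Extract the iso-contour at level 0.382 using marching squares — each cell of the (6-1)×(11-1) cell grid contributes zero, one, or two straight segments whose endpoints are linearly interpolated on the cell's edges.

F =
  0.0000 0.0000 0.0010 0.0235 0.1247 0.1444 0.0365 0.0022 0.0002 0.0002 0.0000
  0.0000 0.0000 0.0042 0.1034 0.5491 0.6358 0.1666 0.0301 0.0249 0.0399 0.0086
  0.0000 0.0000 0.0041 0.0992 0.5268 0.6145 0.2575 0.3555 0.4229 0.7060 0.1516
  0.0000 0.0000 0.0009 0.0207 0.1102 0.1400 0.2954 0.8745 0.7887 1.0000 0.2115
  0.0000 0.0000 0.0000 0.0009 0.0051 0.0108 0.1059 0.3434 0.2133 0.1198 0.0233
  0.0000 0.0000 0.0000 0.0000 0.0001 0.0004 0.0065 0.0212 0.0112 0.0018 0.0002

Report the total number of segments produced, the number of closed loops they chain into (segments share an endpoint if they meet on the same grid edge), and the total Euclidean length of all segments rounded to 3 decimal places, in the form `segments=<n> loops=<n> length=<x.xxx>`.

cell (0,3): code 0100 → (0.606,4.000)–(1.000,3.625)
cell (0,4): code 1100 → (0.484,5.000)–(0.606,4.000)
cell (0,5): code 1000 → (1.000,5.541)–(0.484,5.000)
cell (1,3): code 0110 → (1.000,3.625)–(2.000,3.661)
cell (1,5): code 1001 → (2.000,5.651)–(1.000,5.541)
cell (1,7): code 0100 → (1.897,8.000)–(2.000,7.393)
cell (1,8): code 1100 → (1.514,9.000)–(1.897,8.000)
cell (1,9): code 1000 → (2.000,9.584)–(1.514,9.000)
cell (2,3): code 0010 → (2.000,3.661)–(2.348,4.000)
cell (2,4): code 0011 → (2.348,4.000)–(2.490,5.000)
cell (2,5): code 0001 → (2.490,5.000)–(2.000,5.651)
cell (2,6): code 0100 → (2.051,7.000)–(3.000,6.150)
cell (2,7): code 1110 → (2.000,7.393)–(2.051,7.000)
cell (2,9): code 1001 → (3.000,9.784)–(2.000,9.584)
cell (3,6): code 0010 → (3.000,6.150)–(3.927,7.000)
cell (3,7): code 0011 → (3.927,7.000)–(3.707,8.000)
cell (3,8): code 0011 → (3.707,8.000)–(3.702,9.000)
cell (3,9): code 0001 → (3.702,9.000)–(3.000,9.784)
total: 18 segments, chained into 2 closed loop(s), length Σ = 16.088028

segments=18 loops=2 length=16.088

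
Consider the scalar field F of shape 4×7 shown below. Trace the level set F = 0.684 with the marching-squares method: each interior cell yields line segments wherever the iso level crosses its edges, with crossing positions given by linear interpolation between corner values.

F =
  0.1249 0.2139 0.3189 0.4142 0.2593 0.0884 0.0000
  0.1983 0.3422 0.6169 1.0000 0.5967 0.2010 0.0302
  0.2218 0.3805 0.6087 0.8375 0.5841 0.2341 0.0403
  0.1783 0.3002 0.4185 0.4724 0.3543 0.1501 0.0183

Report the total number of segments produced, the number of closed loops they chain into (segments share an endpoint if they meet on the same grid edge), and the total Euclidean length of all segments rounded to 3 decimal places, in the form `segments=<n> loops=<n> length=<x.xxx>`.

segments=6 loops=1 length=5.493

cell (0,2): code 0100 → (0.461,3.000)–(1.000,2.175)
cell (0,3): code 1000 → (1.000,3.784)–(0.461,3.000)
cell (1,2): code 0110 → (1.000,2.175)–(2.000,2.329)
cell (1,3): code 1001 → (2.000,3.606)–(1.000,3.784)
cell (2,2): code 0010 → (2.000,2.329)–(2.420,3.000)
cell (2,3): code 0001 → (2.420,3.000)–(2.000,3.606)
total: 6 segments, chained into 1 closed loop(s), length Σ = 5.493423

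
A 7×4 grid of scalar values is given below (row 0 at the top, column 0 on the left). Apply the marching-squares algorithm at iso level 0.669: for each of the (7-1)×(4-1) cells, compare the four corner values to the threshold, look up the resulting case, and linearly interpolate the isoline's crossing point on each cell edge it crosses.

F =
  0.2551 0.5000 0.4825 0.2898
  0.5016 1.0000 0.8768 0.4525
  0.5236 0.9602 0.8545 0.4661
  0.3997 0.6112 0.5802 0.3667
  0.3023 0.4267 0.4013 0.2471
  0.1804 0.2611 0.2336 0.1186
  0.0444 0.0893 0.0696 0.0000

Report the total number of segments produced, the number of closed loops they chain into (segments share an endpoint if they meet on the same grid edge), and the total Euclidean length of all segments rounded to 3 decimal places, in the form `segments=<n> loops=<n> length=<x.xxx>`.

cell (0,0): code 0100 → (0.338,1.000)–(1.000,0.336)
cell (0,1): code 1100 → (0.473,2.000)–(0.338,1.000)
cell (0,2): code 1000 → (1.000,2.490)–(0.473,2.000)
cell (1,0): code 0110 → (1.000,0.336)–(2.000,0.333)
cell (1,2): code 1001 → (2.000,2.478)–(1.000,2.490)
cell (2,0): code 0010 → (2.000,0.333)–(2.834,1.000)
cell (2,1): code 0011 → (2.834,1.000)–(2.676,2.000)
cell (2,2): code 0001 → (2.676,2.000)–(2.000,2.478)
total: 8 segments, chained into 1 closed loop(s), length Σ = 7.574835

segments=8 loops=1 length=7.575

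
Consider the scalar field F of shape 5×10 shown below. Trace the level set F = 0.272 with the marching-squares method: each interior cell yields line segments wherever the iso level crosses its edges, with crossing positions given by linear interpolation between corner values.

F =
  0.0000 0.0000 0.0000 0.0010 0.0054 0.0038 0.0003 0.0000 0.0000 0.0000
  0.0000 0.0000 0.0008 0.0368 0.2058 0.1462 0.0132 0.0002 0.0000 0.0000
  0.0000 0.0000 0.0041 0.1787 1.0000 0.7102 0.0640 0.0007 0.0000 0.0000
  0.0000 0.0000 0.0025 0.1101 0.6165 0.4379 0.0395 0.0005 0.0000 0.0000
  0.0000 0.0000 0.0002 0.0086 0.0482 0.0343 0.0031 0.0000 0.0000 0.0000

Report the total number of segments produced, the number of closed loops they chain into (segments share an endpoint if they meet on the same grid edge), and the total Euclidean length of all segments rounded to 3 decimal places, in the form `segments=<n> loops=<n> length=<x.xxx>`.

cell (1,3): code 0100 → (1.083,4.000)–(2.000,3.114)
cell (1,4): code 1100 → (1.223,5.000)–(1.083,4.000)
cell (1,5): code 1000 → (2.000,5.678)–(1.223,5.000)
cell (2,3): code 0110 → (2.000,3.114)–(3.000,3.320)
cell (2,5): code 1001 → (3.000,5.416)–(2.000,5.678)
cell (3,3): code 0010 → (3.000,3.320)–(3.606,4.000)
cell (3,4): code 0011 → (3.606,4.000)–(3.411,5.000)
cell (3,5): code 0001 → (3.411,5.000)–(3.000,5.416)
total: 8 segments, chained into 1 closed loop(s), length Σ = 7.885964

segments=8 loops=1 length=7.886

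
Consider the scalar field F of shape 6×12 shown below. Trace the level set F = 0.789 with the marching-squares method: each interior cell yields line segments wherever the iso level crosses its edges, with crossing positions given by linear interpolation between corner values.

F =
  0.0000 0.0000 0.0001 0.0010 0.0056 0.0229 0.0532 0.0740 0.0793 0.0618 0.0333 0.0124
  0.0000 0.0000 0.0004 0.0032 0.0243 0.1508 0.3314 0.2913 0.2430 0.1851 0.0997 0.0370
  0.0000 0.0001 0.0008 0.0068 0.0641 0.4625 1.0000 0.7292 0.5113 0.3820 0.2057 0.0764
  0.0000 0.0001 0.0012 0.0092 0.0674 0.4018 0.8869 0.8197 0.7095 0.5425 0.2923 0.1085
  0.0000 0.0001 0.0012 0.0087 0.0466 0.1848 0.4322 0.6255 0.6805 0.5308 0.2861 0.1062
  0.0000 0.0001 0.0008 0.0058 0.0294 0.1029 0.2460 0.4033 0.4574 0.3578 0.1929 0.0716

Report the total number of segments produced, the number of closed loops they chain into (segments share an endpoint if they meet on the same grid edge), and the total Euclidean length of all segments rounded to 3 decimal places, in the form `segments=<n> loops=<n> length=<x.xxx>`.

segments=8 loops=1 length=5.115

cell (1,5): code 0100 → (1.684,6.000)–(2.000,5.607)
cell (1,6): code 1000 → (2.000,6.779)–(1.684,6.000)
cell (2,5): code 0110 → (2.000,5.607)–(3.000,5.798)
cell (2,6): code 1101 → (2.661,7.000)–(2.000,6.779)
cell (2,7): code 1000 → (3.000,7.279)–(2.661,7.000)
cell (3,5): code 0010 → (3.000,5.798)–(3.215,6.000)
cell (3,6): code 0011 → (3.215,6.000)–(3.158,7.000)
cell (3,7): code 0001 → (3.158,7.000)–(3.000,7.279)
total: 8 segments, chained into 1 closed loop(s), length Σ = 5.115074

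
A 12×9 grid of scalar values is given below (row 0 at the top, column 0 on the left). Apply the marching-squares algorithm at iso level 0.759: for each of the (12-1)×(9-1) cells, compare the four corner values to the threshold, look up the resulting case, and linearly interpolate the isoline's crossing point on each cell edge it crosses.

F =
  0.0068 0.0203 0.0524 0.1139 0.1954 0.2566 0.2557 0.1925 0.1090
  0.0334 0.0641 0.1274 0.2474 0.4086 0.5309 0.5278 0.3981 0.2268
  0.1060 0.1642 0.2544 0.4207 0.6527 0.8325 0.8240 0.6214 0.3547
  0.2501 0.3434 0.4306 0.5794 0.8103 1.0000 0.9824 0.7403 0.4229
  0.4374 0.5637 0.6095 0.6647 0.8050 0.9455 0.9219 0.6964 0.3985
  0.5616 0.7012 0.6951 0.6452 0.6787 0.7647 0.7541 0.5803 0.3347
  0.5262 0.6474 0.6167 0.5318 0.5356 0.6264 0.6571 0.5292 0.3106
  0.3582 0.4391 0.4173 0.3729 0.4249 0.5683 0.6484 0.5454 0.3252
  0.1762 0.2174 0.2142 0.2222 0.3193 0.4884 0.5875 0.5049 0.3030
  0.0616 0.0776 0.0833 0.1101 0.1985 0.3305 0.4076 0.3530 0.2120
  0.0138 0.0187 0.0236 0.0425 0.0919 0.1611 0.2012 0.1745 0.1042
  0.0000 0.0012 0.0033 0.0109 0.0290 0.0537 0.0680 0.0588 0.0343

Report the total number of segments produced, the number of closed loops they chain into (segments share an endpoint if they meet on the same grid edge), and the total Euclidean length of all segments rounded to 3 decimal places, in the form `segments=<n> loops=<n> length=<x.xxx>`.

segments=14 loops=1 length=10.259

cell (1,4): code 0100 → (1.756,5.000)–(2.000,4.591)
cell (1,5): code 1100 → (1.781,6.000)–(1.756,5.000)
cell (1,6): code 1000 → (2.000,6.321)–(1.781,6.000)
cell (2,3): code 0100 → (2.674,4.000)–(3.000,3.778)
cell (2,4): code 1110 → (2.000,4.591)–(2.674,4.000)
cell (2,6): code 1001 → (3.000,6.923)–(2.000,6.321)
cell (3,3): code 0110 → (3.000,3.778)–(4.000,3.672)
cell (3,6): code 1001 → (4.000,6.722)–(3.000,6.923)
cell (4,3): code 0010 → (4.000,3.672)–(4.364,4.000)
cell (4,4): code 0111 → (4.364,4.000)–(5.000,4.934)
cell (4,5): code 1011 → (5.000,5.538)–(4.971,6.000)
cell (4,6): code 0001 → (4.971,6.000)–(4.000,6.722)
cell (5,4): code 0010 → (5.000,4.934)–(5.041,5.000)
cell (5,5): code 0001 → (5.041,5.000)–(5.000,5.538)
total: 14 segments, chained into 1 closed loop(s), length Σ = 10.258877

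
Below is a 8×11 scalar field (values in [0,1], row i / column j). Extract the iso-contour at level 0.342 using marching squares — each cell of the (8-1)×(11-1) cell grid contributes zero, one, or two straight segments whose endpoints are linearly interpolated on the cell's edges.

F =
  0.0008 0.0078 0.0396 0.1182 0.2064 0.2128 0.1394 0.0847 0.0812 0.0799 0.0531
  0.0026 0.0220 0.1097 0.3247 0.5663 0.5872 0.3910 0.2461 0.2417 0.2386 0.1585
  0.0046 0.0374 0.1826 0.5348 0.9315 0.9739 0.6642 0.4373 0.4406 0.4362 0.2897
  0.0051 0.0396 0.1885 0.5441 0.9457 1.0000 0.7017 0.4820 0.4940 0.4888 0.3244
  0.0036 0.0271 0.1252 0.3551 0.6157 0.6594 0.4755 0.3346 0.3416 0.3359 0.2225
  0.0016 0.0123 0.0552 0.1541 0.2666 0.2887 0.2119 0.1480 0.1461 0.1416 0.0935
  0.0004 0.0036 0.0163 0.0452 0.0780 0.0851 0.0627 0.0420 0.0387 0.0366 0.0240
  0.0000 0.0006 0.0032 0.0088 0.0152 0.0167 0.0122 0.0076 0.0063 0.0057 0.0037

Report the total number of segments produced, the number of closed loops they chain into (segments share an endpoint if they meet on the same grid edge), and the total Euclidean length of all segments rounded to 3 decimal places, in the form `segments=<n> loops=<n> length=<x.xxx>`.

cell (0,3): code 0100 → (0.377,4.000)–(1.000,3.072)
cell (0,4): code 1100 → (0.345,5.000)–(0.377,4.000)
cell (0,5): code 1100 → (0.805,6.000)–(0.345,5.000)
cell (0,6): code 1000 → (1.000,6.338)–(0.805,6.000)
cell (1,2): code 0100 → (1.082,3.000)–(2.000,2.453)
cell (1,3): code 1110 → (1.000,3.072)–(1.082,3.000)
cell (1,6): code 1101 → (1.502,7.000)–(1.000,6.338)
cell (1,7): code 1100 → (1.504,8.000)–(1.502,7.000)
cell (1,8): code 1100 → (1.523,9.000)–(1.504,8.000)
cell (1,9): code 1000 → (2.000,9.643)–(1.523,9.000)
cell (2,2): code 0110 → (2.000,2.453)–(3.000,2.432)
cell (2,9): code 1001 → (3.000,9.893)–(2.000,9.643)
cell (3,2): code 0110 → (3.000,2.432)–(4.000,2.943)
cell (3,6): code 1011 → (4.000,6.947)–(3.950,7.000)
cell (3,7): code 0011 → (3.950,7.000)–(3.997,8.000)
cell (3,8): code 0011 → (3.997,8.000)–(3.960,9.000)
cell (3,9): code 0001 → (3.960,9.000)–(3.000,9.893)
cell (4,2): code 0010 → (4.000,2.943)–(4.065,3.000)
cell (4,3): code 0011 → (4.065,3.000)–(4.784,4.000)
cell (4,4): code 0011 → (4.784,4.000)–(4.856,5.000)
cell (4,5): code 0011 → (4.856,5.000)–(4.506,6.000)
cell (4,6): code 0001 → (4.506,6.000)–(4.000,6.947)
total: 22 segments, chained into 1 closed loop(s), length Σ = 19.412679

segments=22 loops=1 length=19.413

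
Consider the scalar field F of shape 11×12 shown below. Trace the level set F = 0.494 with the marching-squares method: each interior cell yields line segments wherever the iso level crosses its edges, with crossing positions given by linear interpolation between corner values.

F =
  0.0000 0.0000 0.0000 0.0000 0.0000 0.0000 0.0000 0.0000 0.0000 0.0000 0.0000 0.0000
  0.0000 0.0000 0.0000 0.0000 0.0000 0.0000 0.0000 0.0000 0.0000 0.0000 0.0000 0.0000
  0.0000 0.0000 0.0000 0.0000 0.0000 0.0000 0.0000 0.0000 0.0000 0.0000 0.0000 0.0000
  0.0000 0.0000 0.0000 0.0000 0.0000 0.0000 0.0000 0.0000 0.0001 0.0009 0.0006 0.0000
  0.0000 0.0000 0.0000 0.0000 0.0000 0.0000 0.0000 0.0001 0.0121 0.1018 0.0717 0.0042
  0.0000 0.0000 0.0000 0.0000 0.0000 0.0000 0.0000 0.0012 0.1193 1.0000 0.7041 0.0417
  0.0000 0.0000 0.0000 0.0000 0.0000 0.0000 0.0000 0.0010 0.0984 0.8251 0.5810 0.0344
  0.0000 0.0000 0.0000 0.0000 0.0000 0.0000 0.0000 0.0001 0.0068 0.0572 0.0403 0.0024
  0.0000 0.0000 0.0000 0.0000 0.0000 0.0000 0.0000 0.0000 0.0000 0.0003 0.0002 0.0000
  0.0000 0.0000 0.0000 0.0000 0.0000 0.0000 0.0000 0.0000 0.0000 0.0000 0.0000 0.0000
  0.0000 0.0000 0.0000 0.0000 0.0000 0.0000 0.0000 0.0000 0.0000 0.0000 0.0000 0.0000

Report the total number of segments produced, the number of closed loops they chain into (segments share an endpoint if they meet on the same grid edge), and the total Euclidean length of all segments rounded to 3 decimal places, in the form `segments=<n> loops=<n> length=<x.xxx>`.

segments=8 loops=1 length=6.199

cell (4,8): code 0100 → (4.437,9.000)–(5.000,8.425)
cell (4,9): code 1100 → (4.668,10.000)–(4.437,9.000)
cell (4,10): code 1000 → (5.000,10.317)–(4.668,10.000)
cell (5,8): code 0110 → (5.000,8.425)–(6.000,8.544)
cell (5,10): code 1001 → (6.000,10.159)–(5.000,10.317)
cell (6,8): code 0010 → (6.000,8.544)–(6.431,9.000)
cell (6,9): code 0011 → (6.431,9.000)–(6.161,10.000)
cell (6,10): code 0001 → (6.161,10.000)–(6.000,10.159)
total: 8 segments, chained into 1 closed loop(s), length Σ = 6.199292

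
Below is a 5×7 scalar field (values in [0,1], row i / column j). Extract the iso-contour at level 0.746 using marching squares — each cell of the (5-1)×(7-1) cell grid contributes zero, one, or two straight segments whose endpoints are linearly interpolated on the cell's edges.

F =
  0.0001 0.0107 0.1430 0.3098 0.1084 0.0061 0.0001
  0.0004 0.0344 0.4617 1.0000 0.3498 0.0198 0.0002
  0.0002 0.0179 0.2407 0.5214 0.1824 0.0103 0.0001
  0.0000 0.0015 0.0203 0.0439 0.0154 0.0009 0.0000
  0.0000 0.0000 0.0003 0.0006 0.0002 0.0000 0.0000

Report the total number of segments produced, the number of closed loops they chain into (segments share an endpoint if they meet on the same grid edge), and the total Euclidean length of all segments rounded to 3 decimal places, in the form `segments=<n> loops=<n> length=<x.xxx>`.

cell (0,2): code 0100 → (0.632,3.000)–(1.000,2.528)
cell (0,3): code 1000 → (1.000,3.391)–(0.632,3.000)
cell (1,2): code 0010 → (1.000,2.528)–(1.531,3.000)
cell (1,3): code 0001 → (1.531,3.000)–(1.000,3.391)
total: 4 segments, chained into 1 closed loop(s), length Σ = 2.504221

segments=4 loops=1 length=2.504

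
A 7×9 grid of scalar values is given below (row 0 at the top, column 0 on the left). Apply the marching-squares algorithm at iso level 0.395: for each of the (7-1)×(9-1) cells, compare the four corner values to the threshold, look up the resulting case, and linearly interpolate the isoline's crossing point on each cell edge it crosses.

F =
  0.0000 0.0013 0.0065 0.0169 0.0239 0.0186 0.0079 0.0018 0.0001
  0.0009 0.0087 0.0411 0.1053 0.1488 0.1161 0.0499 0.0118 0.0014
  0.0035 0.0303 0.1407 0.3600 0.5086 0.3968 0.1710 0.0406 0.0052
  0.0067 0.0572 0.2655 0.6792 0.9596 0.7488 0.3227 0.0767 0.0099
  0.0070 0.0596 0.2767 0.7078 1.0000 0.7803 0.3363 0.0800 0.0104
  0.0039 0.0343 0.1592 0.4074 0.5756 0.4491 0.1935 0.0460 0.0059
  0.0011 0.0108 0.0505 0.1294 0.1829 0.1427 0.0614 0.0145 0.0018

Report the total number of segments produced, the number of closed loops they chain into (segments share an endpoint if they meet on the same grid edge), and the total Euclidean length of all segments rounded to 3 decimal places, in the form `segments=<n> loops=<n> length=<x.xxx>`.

cell (1,3): code 0100 → (1.684,4.000)–(2.000,3.236)
cell (1,4): code 1100 → (1.994,5.000)–(1.684,4.000)
cell (1,5): code 1000 → (2.000,5.008)–(1.994,5.000)
cell (2,2): code 0100 → (2.110,3.000)–(3.000,2.313)
cell (2,3): code 1110 → (2.000,3.236)–(2.110,3.000)
cell (2,5): code 1001 → (3.000,5.830)–(2.000,5.008)
cell (3,2): code 0110 → (3.000,2.313)–(4.000,2.274)
cell (3,5): code 1001 → (4.000,5.868)–(3.000,5.830)
cell (4,2): code 0110 → (4.000,2.274)–(5.000,2.950)
cell (4,5): code 1001 → (5.000,5.212)–(4.000,5.868)
cell (5,2): code 0010 → (5.000,2.950)–(5.045,3.000)
cell (5,3): code 0011 → (5.045,3.000)–(5.460,4.000)
cell (5,4): code 0011 → (5.460,4.000)–(5.177,5.000)
cell (5,5): code 0001 → (5.177,5.000)–(5.000,5.212)
total: 14 segments, chained into 1 closed loop(s), length Σ = 11.432263

segments=14 loops=1 length=11.432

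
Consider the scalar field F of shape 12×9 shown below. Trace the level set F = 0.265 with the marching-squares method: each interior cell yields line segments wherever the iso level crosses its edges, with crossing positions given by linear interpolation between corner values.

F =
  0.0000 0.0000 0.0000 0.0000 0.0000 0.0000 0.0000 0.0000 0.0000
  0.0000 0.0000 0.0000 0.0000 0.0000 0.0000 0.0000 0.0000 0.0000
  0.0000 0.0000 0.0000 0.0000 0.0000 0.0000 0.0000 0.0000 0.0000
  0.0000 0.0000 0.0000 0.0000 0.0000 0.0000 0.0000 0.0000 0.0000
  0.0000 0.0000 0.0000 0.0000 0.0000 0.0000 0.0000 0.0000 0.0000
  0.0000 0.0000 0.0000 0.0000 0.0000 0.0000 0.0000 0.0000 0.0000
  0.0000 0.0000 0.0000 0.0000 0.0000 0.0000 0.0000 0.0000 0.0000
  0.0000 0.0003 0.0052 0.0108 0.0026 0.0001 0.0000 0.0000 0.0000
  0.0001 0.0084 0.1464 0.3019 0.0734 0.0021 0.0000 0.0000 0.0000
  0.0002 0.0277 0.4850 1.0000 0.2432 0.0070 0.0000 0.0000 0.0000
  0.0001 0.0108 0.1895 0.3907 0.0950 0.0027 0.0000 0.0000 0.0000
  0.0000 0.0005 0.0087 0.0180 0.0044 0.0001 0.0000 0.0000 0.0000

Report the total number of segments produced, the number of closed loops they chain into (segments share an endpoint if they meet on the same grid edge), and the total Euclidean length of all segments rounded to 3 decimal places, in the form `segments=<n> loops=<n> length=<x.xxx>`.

segments=10 loops=1 length=7.141

cell (7,2): code 0100 → (7.873,3.000)–(8.000,2.763)
cell (7,3): code 1000 → (8.000,3.161)–(7.873,3.000)
cell (8,1): code 0100 → (8.350,2.000)–(9.000,1.519)
cell (8,2): code 1110 → (8.000,2.763)–(8.350,2.000)
cell (8,3): code 1001 → (9.000,3.971)–(8.000,3.161)
cell (9,1): code 0010 → (9.000,1.519)–(9.745,2.000)
cell (9,2): code 0111 → (9.745,2.000)–(10.000,2.375)
cell (9,3): code 1001 → (10.000,3.425)–(9.000,3.971)
cell (10,2): code 0010 → (10.000,2.375)–(10.337,3.000)
cell (10,3): code 0001 → (10.337,3.000)–(10.000,3.425)
total: 10 segments, chained into 1 closed loop(s), length Σ = 7.141171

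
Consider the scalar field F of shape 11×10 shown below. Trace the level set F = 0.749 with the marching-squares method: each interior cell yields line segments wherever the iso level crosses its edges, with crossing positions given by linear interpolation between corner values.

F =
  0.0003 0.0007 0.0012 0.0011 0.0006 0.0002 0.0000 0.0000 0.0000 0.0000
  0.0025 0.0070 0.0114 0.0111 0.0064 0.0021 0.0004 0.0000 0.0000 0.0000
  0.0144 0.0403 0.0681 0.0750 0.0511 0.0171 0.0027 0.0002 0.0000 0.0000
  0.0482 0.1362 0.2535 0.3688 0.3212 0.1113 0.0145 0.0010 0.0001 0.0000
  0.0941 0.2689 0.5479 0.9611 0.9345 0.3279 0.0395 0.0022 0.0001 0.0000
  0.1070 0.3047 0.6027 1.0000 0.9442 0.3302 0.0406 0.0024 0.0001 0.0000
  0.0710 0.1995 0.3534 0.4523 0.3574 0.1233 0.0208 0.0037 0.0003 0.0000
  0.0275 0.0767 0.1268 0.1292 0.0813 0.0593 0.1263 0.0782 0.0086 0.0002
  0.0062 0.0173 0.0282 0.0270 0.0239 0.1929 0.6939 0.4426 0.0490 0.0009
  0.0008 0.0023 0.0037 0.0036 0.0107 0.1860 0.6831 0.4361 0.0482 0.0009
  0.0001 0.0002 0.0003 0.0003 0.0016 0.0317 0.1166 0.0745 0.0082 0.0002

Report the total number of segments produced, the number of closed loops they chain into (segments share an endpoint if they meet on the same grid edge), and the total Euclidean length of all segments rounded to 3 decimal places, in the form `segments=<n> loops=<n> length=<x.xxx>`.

cell (3,2): code 0100 → (3.642,3.000)–(4.000,2.487)
cell (3,3): code 1100 → (3.698,4.000)–(3.642,3.000)
cell (3,4): code 1000 → (4.000,4.306)–(3.698,4.000)
cell (4,2): code 0110 → (4.000,2.487)–(5.000,2.368)
cell (4,4): code 1001 → (5.000,4.318)–(4.000,4.306)
cell (5,2): code 0010 → (5.000,2.368)–(5.458,3.000)
cell (5,3): code 0011 → (5.458,3.000)–(5.333,4.000)
cell (5,4): code 0001 → (5.333,4.000)–(5.000,4.318)
total: 8 segments, chained into 1 closed loop(s), length Σ = 6.313079

segments=8 loops=1 length=6.313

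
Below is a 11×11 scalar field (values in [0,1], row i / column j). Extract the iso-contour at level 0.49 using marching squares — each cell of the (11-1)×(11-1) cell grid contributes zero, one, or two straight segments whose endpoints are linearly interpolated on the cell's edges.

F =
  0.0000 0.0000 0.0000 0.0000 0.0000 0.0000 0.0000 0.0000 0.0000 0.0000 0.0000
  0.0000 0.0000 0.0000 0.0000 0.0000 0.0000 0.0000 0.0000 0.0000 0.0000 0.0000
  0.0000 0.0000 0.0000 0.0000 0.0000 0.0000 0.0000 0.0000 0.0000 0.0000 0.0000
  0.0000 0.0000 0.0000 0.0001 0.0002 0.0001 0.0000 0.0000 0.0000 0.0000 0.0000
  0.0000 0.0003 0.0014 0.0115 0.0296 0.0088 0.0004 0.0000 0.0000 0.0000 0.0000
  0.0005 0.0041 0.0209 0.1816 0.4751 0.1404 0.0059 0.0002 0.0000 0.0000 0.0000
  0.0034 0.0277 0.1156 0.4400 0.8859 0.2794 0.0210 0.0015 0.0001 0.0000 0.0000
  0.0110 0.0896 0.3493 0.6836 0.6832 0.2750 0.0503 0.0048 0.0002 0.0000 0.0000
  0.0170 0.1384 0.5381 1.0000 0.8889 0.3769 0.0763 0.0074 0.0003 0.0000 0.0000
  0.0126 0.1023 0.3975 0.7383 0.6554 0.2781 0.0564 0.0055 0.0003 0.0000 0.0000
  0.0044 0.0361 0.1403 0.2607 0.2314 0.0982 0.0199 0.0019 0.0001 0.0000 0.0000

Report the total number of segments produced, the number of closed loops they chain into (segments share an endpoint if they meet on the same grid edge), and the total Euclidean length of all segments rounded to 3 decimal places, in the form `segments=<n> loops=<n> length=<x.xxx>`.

cell (5,3): code 0100 → (5.036,4.000)–(6.000,3.112)
cell (5,4): code 1000 → (6.000,4.653)–(5.036,4.000)
cell (6,2): code 0100 → (6.205,3.000)–(7.000,2.421)
cell (6,3): code 1110 → (6.000,3.112)–(6.205,3.000)
cell (6,4): code 1001 → (7.000,4.473)–(6.000,4.653)
cell (7,1): code 0100 → (7.745,2.000)–(8.000,1.880)
cell (7,2): code 1110 → (7.000,2.421)–(7.745,2.000)
cell (7,4): code 1001 → (8.000,4.779)–(7.000,4.473)
cell (8,1): code 0010 → (8.000,1.880)–(8.342,2.000)
cell (8,2): code 0111 → (8.342,2.000)–(9.000,2.271)
cell (8,4): code 1001 → (9.000,4.438)–(8.000,4.779)
cell (9,2): code 0010 → (9.000,2.271)–(9.520,3.000)
cell (9,3): code 0011 → (9.520,3.000)–(9.390,4.000)
cell (9,4): code 0001 → (9.390,4.000)–(9.000,4.438)
total: 14 segments, chained into 1 closed loop(s), length Σ = 11.511973

segments=14 loops=1 length=11.512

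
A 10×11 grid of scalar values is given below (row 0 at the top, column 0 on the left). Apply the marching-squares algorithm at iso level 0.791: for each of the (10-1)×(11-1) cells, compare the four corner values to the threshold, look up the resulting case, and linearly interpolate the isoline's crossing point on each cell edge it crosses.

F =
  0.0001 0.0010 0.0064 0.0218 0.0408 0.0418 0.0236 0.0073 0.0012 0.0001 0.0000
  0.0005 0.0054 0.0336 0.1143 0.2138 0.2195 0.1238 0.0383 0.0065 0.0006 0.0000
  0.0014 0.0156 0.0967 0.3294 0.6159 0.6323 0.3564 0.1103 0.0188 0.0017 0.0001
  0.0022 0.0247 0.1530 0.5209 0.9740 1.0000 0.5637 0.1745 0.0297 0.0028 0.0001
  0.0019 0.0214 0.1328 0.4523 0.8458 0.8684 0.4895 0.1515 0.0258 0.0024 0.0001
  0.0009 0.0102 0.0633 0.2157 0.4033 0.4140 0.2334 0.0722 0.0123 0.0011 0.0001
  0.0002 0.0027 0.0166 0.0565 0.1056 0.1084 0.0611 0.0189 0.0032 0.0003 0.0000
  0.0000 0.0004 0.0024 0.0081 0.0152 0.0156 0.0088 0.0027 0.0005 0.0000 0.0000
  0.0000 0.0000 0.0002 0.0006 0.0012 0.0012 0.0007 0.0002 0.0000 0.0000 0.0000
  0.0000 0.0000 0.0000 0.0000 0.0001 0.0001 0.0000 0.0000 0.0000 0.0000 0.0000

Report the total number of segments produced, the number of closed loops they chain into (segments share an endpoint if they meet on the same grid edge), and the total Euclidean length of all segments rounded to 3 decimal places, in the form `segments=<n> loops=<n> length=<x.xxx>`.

segments=8 loops=1 length=5.921

cell (2,3): code 0100 → (2.489,4.000)–(3.000,3.596)
cell (2,4): code 1100 → (2.432,5.000)–(2.489,4.000)
cell (2,5): code 1000 → (3.000,5.479)–(2.432,5.000)
cell (3,3): code 0110 → (3.000,3.596)–(4.000,3.861)
cell (3,5): code 1001 → (4.000,5.204)–(3.000,5.479)
cell (4,3): code 0010 → (4.000,3.861)–(4.124,4.000)
cell (4,4): code 0011 → (4.124,4.000)–(4.170,5.000)
cell (4,5): code 0001 → (4.170,5.000)–(4.000,5.204)
total: 8 segments, chained into 1 closed loop(s), length Σ = 5.921236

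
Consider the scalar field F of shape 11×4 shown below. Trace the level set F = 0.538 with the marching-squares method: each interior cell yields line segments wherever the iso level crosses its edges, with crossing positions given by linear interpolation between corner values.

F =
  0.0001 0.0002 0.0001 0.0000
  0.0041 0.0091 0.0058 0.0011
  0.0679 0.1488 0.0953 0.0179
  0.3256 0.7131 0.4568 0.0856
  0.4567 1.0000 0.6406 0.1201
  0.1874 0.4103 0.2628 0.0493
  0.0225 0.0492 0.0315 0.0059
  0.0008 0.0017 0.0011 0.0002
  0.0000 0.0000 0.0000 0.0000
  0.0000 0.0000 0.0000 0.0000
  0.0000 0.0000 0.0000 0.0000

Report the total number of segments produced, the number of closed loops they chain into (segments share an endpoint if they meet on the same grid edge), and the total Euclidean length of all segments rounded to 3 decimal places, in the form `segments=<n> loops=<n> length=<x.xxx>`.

segments=8 loops=1 length=6.126

cell (2,0): code 0100 → (2.690,1.000)–(3.000,0.548)
cell (2,1): code 1000 → (3.000,1.683)–(2.690,1.000)
cell (3,0): code 0110 → (3.000,0.548)–(4.000,0.150)
cell (3,1): code 1101 → (3.442,2.000)–(3.000,1.683)
cell (3,2): code 1000 → (4.000,2.197)–(3.442,2.000)
cell (4,0): code 0010 → (4.000,0.150)–(4.783,1.000)
cell (4,1): code 0011 → (4.783,1.000)–(4.272,2.000)
cell (4,2): code 0001 → (4.272,2.000)–(4.000,2.197)
total: 8 segments, chained into 1 closed loop(s), length Σ = 6.125823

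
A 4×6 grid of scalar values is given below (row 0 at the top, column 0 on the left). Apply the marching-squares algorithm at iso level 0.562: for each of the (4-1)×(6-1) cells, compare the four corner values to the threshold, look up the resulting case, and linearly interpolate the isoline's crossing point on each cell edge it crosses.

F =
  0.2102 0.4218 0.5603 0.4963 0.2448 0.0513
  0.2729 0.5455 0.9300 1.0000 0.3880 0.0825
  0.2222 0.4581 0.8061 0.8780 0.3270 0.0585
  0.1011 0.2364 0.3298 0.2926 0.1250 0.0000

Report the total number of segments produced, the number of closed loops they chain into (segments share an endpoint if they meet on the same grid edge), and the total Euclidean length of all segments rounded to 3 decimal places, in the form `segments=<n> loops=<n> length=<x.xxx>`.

cell (0,1): code 0100 → (0.005,2.000)–(1.000,1.043)
cell (0,2): code 1100 → (0.130,3.000)–(0.005,2.000)
cell (0,3): code 1000 → (1.000,3.716)–(0.130,3.000)
cell (1,1): code 0110 → (1.000,1.043)–(2.000,1.299)
cell (1,3): code 1001 → (2.000,3.574)–(1.000,3.716)
cell (2,1): code 0010 → (2.000,1.299)–(2.512,2.000)
cell (2,2): code 0011 → (2.512,2.000)–(2.540,3.000)
cell (2,3): code 0001 → (2.540,3.000)–(2.000,3.574)
total: 8 segments, chained into 1 closed loop(s), length Σ = 8.213871

segments=8 loops=1 length=8.214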